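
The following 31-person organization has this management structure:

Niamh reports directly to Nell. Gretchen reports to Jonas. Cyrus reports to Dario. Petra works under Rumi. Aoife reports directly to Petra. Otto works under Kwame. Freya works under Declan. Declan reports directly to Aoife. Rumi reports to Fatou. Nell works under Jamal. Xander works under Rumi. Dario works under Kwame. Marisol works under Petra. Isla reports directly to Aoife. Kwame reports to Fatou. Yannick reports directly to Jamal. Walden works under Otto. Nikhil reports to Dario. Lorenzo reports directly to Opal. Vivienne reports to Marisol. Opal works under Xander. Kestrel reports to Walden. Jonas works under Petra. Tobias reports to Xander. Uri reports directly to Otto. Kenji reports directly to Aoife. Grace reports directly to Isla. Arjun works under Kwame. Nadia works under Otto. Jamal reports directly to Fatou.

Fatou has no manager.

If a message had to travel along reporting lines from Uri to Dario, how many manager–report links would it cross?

Uri is 2 levels below Kwame, and Dario is 1 level below Kwame (their lowest common manager). The shortest path runs up from Uri to Kwame and back down to Dario: 2 + 1 = 3 links.

3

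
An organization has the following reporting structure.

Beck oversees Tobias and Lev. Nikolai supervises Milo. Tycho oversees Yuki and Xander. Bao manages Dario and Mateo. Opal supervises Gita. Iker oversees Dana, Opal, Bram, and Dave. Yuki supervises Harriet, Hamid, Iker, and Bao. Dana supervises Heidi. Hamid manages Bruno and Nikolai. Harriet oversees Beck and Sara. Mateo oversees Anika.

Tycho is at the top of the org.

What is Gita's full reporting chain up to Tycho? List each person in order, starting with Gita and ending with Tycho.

Gita reports to Opal. Opal reports to Iker. Iker reports to Yuki. Yuki reports to Tycho. Tycho is at the top.

Gita -> Opal -> Iker -> Yuki -> Tycho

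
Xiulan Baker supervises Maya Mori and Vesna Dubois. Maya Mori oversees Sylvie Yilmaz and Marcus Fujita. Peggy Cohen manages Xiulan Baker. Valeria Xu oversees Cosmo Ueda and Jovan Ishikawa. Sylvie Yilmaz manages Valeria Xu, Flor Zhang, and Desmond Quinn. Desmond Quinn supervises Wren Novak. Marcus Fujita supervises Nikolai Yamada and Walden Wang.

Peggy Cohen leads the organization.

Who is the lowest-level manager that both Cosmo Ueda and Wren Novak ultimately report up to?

Cosmo Ueda's chain of managers is Valeria Xu, Sylvie Yilmaz, Maya Mori, Xiulan Baker, Peggy Cohen. Wren Novak's chain of managers is Desmond Quinn, Sylvie Yilmaz, Maya Mori, Xiulan Baker, Peggy Cohen. The first manager that appears in both chains is Sylvie Yilmaz.

Sylvie Yilmaz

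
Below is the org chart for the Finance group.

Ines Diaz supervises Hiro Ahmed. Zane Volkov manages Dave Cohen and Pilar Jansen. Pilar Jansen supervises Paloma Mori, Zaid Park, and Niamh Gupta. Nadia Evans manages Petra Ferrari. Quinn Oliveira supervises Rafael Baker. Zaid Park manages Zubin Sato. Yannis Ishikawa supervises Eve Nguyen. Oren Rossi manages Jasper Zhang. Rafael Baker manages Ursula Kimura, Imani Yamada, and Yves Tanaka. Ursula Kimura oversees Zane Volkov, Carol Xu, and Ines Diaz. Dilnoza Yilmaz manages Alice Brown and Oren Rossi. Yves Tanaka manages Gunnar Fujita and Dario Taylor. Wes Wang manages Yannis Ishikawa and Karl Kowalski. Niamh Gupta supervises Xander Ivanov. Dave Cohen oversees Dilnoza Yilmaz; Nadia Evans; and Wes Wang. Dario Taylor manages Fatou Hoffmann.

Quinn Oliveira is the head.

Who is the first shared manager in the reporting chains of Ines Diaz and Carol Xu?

Ines Diaz's chain of managers is Ursula Kimura, Rafael Baker, Quinn Oliveira. Carol Xu's chain of managers is Ursula Kimura, Rafael Baker, Quinn Oliveira. The first manager that appears in both chains is Ursula Kimura.

Ursula Kimura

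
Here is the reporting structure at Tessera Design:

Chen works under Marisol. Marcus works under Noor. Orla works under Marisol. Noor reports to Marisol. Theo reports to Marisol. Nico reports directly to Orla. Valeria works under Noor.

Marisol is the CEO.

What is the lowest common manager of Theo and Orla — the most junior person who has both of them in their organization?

Marisol

Theo's chain of managers is Marisol. Orla's chain of managers is Marisol. The first manager that appears in both chains is Marisol.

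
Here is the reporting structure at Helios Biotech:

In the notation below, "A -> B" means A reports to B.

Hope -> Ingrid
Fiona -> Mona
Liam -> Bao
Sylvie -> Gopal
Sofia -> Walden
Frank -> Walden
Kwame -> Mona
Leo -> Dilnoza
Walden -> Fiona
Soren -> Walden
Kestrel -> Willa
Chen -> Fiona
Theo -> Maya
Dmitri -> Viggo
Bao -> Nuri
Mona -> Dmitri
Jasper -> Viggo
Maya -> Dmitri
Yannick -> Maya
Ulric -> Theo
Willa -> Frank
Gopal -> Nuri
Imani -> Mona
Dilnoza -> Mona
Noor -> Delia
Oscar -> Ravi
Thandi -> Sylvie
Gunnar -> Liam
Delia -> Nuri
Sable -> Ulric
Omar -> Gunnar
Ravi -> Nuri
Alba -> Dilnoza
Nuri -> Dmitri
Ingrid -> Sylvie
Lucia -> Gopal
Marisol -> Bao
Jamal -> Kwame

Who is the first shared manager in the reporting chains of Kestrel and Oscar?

Dmitri

Kestrel's chain of managers is Willa, Frank, Walden, Fiona, Mona, Dmitri, Viggo. Oscar's chain of managers is Ravi, Nuri, Dmitri, Viggo. The first manager that appears in both chains is Dmitri.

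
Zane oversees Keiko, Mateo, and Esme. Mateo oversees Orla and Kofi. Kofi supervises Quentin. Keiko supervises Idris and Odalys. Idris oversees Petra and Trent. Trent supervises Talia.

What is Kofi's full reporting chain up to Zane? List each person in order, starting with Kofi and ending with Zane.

Kofi -> Mateo -> Zane

Kofi reports to Mateo. Mateo reports to Zane. Zane is at the top.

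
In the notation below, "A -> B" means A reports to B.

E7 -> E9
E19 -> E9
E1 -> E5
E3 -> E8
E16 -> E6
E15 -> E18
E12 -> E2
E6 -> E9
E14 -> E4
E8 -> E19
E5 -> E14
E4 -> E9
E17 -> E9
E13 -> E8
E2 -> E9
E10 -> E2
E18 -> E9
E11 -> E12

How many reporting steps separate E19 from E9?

1

Chain from E19 up to E9: E19 → E9. That is 1 step up, so E19 is 1 level below E9.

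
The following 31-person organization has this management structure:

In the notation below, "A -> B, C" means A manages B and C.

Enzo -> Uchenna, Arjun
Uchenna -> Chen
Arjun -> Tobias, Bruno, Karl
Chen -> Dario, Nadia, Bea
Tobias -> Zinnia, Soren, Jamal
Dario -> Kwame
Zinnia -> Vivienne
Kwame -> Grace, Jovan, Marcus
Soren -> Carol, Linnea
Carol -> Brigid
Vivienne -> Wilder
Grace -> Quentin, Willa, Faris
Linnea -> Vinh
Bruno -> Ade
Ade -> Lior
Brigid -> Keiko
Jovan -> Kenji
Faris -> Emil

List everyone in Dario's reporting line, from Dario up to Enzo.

Dario -> Chen -> Uchenna -> Enzo

Dario reports to Chen. Chen reports to Uchenna. Uchenna reports to Enzo. Enzo is at the top.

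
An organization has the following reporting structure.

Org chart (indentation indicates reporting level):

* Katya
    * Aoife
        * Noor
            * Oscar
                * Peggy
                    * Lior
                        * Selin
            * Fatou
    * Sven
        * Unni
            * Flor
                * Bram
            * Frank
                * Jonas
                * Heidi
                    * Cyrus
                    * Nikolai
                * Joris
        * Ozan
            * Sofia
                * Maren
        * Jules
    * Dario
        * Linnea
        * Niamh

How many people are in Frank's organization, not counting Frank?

Frank directly manages Jonas, Heidi, Joris. Jonas has no reports. Under Heidi: Nikolai, Cyrus (2). Joris has no reports. So Frank's organization is 3 direct reports plus everyone under them: 1 + 3 + 1 = 5.

5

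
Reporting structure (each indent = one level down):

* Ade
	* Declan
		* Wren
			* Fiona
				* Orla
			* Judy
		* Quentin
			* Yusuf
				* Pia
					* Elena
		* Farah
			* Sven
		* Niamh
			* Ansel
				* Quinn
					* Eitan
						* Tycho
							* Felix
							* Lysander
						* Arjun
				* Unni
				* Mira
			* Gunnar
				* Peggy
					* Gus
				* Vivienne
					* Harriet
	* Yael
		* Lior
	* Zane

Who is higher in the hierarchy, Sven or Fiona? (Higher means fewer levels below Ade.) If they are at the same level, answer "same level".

same level

Both Sven and Fiona are 3 levels below Ade.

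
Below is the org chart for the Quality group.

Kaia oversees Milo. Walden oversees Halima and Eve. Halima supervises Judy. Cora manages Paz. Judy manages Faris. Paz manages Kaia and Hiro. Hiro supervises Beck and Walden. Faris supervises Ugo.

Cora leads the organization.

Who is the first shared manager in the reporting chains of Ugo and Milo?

Paz

Ugo's chain of managers is Faris, Judy, Halima, Walden, Hiro, Paz, Cora. Milo's chain of managers is Kaia, Paz, Cora. The first manager that appears in both chains is Paz.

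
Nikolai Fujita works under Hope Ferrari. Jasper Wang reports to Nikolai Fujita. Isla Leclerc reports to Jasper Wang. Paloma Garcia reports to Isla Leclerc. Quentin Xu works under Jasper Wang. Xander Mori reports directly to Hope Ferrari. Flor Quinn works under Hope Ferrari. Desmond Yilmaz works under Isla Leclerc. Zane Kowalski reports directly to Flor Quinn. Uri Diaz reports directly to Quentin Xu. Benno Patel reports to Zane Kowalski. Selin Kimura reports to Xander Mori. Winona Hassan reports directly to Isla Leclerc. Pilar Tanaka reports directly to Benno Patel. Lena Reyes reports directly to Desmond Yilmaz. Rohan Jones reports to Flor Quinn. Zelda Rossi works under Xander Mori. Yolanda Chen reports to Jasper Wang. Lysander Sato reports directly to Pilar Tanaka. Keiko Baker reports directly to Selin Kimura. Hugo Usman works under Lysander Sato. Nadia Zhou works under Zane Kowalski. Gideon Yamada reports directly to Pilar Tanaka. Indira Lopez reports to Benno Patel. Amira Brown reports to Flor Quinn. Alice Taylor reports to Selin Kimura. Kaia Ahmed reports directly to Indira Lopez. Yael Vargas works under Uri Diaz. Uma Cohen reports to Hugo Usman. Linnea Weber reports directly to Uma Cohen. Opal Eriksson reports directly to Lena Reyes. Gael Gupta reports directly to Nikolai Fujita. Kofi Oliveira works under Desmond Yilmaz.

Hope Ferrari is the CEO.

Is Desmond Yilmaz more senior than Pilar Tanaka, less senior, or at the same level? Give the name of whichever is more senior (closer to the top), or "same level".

Both Desmond Yilmaz and Pilar Tanaka are 4 levels below Hope Ferrari.

same level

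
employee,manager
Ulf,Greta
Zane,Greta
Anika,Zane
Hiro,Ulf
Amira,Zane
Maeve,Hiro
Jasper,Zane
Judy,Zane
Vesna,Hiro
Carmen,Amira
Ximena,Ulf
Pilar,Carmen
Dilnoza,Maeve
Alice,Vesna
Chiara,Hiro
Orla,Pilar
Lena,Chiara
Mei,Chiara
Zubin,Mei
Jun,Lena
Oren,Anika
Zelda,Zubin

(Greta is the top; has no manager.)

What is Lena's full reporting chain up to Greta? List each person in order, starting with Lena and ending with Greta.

Lena reports to Chiara. Chiara reports to Hiro. Hiro reports to Ulf. Ulf reports to Greta. Greta is at the top.

Lena -> Chiara -> Hiro -> Ulf -> Greta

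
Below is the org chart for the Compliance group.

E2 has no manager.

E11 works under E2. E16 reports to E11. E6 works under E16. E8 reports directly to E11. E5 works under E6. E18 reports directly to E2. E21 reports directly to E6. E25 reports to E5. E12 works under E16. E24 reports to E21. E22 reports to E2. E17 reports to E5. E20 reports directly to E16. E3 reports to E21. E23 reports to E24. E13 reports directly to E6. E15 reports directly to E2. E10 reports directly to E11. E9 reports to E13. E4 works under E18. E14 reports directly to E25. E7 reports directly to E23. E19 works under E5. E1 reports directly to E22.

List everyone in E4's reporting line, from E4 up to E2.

E4 reports to E18. E18 reports to E2. E2 is at the top.

E4 -> E18 -> E2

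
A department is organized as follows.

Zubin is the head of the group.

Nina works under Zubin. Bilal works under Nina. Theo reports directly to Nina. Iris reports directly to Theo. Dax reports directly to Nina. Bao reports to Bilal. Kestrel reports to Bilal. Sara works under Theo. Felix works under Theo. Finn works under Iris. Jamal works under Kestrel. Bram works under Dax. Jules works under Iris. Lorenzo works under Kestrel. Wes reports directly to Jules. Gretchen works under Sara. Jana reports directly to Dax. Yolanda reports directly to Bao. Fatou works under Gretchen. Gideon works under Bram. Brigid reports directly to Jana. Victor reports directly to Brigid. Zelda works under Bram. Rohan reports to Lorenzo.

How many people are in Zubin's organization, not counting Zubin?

24

Zubin directly manages Nina. Under Nina: Dax, Jana, Brigid, Victor, Bram, Zelda, Gideon, Theo, Felix, Sara, Gretchen, Fatou, Iris, Jules, Wes, Finn, Bilal, Kestrel, Lorenzo, Rohan, Jamal, Bao, Yolanda (23). That's 24 in total.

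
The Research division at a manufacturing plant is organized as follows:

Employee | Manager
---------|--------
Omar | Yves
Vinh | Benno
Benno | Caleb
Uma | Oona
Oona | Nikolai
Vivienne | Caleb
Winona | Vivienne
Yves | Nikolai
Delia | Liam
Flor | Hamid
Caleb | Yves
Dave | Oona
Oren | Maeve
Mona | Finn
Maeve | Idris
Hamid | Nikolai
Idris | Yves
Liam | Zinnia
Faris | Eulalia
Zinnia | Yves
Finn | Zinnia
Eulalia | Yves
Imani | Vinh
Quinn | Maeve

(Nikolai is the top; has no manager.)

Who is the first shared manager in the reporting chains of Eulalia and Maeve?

Yves

Eulalia's chain of managers is Yves, Nikolai. Maeve's chain of managers is Idris, Yves, Nikolai. The first manager that appears in both chains is Yves.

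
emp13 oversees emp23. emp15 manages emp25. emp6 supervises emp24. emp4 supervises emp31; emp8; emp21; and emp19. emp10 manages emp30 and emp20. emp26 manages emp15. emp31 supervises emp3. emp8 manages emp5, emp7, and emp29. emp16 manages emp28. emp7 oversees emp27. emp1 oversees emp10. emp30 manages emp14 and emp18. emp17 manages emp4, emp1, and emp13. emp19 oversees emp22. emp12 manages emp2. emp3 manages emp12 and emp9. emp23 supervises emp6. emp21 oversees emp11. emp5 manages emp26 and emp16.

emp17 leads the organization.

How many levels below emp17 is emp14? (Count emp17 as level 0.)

4

Chain from emp14 up to emp17: emp14 → emp30 → emp10 → emp1 → emp17. That is 4 steps up, so emp14 is 4 levels below emp17.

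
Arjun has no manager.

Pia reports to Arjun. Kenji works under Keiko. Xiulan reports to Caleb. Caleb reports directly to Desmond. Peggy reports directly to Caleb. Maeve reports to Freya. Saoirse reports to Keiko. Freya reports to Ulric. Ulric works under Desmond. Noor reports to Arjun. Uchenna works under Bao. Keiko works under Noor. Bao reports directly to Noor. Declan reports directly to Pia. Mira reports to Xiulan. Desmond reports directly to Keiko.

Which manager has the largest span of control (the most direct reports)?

Keiko

Direct-report counts: Arjun has 2; Noor has 2; Bao has 1; Keiko has 3; Desmond has 2; Caleb has 2; Xiulan has 1; Ulric has 1; Freya has 1; Pia has 1. The largest is 3, held by Keiko.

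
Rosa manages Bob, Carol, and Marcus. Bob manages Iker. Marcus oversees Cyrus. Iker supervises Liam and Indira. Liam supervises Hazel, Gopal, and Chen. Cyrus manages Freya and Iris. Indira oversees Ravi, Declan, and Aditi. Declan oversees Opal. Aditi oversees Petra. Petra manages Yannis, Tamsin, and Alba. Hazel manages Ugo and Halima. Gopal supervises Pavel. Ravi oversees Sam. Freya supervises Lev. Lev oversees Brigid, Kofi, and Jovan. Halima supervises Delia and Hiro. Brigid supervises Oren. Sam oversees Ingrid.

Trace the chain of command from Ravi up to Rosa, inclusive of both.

Ravi reports to Indira. Indira reports to Iker. Iker reports to Bob. Bob reports to Rosa. Rosa is at the top.

Ravi -> Indira -> Iker -> Bob -> Rosa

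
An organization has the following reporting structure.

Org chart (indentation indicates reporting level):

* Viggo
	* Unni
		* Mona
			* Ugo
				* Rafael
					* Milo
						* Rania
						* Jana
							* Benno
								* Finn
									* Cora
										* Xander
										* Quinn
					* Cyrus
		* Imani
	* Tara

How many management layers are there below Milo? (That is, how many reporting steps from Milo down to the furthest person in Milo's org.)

5

The longest chain under Milo runs Milo → Jana → Benno → Finn → Cora → Quinn, which is 5 levels below Milo.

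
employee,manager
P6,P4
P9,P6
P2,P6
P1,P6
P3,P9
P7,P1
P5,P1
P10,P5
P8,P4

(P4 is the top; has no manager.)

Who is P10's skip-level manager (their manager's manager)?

P10 reports to P5, and P5 reports to P1. So P10's skip-level manager is P1.

P1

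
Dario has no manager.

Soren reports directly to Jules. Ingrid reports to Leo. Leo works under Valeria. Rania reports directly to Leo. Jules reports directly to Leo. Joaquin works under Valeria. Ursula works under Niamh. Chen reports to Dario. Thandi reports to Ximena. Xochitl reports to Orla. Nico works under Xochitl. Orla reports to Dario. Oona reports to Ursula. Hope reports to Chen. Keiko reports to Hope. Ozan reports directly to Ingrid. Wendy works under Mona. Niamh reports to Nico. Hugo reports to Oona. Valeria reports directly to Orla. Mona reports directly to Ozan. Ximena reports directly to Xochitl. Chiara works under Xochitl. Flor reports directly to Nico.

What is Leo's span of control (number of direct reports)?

Leo directly manages Rania, Ingrid, Jules. That is 3 direct reports.

3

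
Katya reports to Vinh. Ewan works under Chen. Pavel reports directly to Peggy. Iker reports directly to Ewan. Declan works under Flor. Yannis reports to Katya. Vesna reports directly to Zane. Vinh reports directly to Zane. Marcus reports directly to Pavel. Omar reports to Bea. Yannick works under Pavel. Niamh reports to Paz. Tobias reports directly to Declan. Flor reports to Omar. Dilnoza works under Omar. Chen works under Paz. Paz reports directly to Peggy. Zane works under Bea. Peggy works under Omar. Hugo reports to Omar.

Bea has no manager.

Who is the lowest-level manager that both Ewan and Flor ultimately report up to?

Omar

Ewan's chain of managers is Chen, Paz, Peggy, Omar, Bea. Flor's chain of managers is Omar, Bea. The first manager that appears in both chains is Omar.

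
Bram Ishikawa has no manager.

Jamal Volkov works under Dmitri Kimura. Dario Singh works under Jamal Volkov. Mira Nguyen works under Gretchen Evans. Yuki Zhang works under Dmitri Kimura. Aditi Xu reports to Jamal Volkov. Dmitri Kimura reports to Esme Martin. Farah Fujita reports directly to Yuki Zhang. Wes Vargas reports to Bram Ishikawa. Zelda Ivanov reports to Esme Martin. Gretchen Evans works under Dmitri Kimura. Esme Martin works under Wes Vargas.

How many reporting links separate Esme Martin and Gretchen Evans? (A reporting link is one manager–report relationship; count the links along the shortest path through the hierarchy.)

2

Gretchen Evans is in Esme Martin's organization: the chain from Gretchen Evans up to Esme Martin is Gretchen Evans → Dmitri Kimura → Esme Martin, which is 2 links.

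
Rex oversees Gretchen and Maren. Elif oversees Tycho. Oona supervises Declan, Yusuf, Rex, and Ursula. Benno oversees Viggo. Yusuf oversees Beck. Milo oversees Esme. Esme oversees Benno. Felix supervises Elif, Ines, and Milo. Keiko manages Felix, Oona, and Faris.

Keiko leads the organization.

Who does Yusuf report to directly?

Yusuf reports directly to Oona.

Oona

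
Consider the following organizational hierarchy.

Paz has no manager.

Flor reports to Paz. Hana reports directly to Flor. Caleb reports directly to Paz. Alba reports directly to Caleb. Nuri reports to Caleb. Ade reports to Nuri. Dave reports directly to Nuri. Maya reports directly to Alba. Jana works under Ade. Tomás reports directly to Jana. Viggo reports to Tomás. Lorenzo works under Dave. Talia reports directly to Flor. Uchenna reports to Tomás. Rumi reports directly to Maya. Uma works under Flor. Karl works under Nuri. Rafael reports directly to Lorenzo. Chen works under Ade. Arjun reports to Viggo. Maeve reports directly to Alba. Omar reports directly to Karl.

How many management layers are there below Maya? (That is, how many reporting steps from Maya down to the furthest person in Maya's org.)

The longest chain under Maya runs Maya → Rumi, which is 1 level below Maya.

1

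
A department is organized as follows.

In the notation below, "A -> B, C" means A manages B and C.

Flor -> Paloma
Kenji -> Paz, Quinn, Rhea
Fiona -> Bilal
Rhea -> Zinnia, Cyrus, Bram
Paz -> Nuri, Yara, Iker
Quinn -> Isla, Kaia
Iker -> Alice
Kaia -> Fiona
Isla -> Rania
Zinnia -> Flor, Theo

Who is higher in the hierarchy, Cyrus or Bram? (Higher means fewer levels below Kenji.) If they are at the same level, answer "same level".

same level

Both Cyrus and Bram are 2 levels below Kenji.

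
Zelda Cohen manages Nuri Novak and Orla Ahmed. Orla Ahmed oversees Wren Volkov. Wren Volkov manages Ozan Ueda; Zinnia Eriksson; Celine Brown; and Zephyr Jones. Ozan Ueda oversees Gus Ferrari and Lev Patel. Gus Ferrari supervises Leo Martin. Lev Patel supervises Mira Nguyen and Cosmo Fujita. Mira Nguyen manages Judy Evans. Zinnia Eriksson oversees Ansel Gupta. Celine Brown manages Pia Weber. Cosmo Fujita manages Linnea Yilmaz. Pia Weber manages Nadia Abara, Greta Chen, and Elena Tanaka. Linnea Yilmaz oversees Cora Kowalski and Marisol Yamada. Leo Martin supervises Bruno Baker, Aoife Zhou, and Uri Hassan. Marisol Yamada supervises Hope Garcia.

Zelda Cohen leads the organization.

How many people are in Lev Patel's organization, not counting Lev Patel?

Lev Patel directly manages Mira Nguyen, Cosmo Fujita. Under Mira Nguyen: Judy Evans (1). Under Cosmo Fujita: Linnea Yilmaz, Marisol Yamada, Hope Garcia, Cora Kowalski (4). So Lev Patel's organization is 2 direct reports plus everyone under them: 2 + 5 = 7.

7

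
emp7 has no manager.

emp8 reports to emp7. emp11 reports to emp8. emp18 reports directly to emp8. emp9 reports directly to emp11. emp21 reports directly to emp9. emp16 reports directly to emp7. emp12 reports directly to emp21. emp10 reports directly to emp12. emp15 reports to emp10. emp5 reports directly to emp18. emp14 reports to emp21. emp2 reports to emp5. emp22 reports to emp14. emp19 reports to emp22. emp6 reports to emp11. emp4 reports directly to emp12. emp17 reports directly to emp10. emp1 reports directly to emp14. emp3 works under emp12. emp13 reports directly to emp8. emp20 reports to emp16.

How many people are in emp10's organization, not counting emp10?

2

emp10 directly manages emp15, emp17. emp15 has no reports. emp17 has no reports. So emp10's organization is 2 direct reports plus everyone under them: 1 + 1 = 2.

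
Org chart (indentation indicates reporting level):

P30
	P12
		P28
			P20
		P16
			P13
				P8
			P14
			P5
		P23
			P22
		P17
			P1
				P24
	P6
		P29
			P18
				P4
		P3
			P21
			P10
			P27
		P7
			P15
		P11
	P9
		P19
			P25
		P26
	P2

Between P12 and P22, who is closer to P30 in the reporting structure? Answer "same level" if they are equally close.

P12 is 1 level below P30; P22 is 3. P12 is higher.

P12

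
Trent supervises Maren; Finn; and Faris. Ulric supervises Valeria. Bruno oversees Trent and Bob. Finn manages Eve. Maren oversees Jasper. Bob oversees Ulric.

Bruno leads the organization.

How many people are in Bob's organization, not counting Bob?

Bob directly manages Ulric. Under Ulric: Valeria (1). That's 2 in total.

2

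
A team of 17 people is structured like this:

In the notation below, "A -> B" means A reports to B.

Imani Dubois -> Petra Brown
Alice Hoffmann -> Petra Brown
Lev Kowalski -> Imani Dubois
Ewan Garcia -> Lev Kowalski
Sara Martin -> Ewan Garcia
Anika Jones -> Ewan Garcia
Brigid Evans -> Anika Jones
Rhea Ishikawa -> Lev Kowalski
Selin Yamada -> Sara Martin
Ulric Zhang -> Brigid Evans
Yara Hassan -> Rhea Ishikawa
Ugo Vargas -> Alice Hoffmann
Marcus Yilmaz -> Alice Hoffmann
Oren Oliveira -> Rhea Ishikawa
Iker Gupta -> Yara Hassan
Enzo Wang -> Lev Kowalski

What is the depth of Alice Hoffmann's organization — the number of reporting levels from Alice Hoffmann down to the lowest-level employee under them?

The longest chain under Alice Hoffmann runs Alice Hoffmann → Marcus Yilmaz, which is 1 level below Alice Hoffmann.

1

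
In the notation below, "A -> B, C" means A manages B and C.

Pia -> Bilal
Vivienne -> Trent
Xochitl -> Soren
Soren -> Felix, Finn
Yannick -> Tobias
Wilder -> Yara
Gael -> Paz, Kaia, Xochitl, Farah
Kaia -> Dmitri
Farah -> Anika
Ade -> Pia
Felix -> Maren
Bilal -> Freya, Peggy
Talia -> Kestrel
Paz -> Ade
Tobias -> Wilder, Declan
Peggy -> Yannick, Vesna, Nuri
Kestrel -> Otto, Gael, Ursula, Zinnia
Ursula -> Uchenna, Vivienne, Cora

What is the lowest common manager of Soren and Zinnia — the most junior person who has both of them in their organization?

Soren's chain of managers is Xochitl, Gael, Kestrel, Talia. Zinnia's chain of managers is Kestrel, Talia. The first manager that appears in both chains is Kestrel.

Kestrel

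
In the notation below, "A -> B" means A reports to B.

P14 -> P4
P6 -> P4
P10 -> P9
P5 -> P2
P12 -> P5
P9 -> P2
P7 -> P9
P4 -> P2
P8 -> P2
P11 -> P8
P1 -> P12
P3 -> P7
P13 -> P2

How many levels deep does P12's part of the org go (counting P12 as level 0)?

The longest chain under P12 runs P12 → P1, which is 1 level below P12.

1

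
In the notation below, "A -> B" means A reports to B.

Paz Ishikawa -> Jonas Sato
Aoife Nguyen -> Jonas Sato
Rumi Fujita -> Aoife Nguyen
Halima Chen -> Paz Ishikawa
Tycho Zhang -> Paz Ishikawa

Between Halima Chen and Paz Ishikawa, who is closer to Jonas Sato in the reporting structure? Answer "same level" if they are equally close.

Paz Ishikawa

Halima Chen is 2 levels below Jonas Sato; Paz Ishikawa is 1. Paz Ishikawa is higher.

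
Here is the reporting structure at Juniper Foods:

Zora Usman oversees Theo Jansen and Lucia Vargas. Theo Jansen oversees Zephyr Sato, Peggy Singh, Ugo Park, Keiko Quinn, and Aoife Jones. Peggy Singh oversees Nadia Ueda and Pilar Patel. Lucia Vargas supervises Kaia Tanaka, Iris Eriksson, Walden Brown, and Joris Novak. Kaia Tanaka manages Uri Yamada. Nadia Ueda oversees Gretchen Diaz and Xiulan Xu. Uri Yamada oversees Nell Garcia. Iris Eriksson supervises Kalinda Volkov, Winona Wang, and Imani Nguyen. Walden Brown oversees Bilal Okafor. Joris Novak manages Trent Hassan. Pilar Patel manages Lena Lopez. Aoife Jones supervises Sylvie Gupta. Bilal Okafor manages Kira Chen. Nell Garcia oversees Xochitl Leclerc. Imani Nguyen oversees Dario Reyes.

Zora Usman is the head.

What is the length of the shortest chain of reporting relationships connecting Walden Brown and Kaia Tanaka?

2

Walden Brown is 1 level below Lucia Vargas, and Kaia Tanaka is 1 level below Lucia Vargas (their lowest common manager). The shortest path runs up from Walden Brown to Lucia Vargas and back down to Kaia Tanaka: 1 + 1 = 2 links.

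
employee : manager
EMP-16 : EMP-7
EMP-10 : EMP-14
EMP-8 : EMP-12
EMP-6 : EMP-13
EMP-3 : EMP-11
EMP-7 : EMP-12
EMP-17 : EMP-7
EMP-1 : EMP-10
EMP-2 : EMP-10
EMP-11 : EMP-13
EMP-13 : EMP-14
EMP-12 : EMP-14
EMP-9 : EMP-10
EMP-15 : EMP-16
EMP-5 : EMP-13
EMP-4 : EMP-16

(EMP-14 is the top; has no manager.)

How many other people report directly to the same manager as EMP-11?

EMP-11 reports to EMP-13. EMP-13's other direct reports are EMP-5, EMP-6 — 2 peers.

2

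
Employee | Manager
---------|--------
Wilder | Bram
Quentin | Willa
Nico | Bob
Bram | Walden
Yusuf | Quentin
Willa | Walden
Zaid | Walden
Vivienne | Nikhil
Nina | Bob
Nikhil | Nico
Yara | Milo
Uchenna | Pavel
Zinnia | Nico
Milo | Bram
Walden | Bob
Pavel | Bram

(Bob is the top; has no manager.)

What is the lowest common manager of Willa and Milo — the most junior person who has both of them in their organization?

Walden

Willa's chain of managers is Walden, Bob. Milo's chain of managers is Bram, Walden, Bob. The first manager that appears in both chains is Walden.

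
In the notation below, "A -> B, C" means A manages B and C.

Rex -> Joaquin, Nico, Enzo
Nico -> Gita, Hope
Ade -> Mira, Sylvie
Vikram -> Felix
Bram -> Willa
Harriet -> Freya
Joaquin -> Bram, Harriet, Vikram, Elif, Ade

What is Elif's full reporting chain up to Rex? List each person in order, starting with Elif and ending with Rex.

Elif reports to Joaquin. Joaquin reports to Rex. Rex is at the top.

Elif -> Joaquin -> Rex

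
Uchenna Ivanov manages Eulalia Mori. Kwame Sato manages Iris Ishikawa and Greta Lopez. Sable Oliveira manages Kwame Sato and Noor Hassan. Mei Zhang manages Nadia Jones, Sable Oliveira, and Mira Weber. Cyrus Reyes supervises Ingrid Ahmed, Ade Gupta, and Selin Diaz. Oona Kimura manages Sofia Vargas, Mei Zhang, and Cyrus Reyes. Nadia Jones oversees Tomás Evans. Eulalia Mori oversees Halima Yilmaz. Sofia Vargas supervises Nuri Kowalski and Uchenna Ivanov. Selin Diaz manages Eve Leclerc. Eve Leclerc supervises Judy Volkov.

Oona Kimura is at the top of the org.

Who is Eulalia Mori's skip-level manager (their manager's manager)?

Eulalia Mori reports to Uchenna Ivanov, and Uchenna Ivanov reports to Sofia Vargas. So Eulalia Mori's skip-level manager is Sofia Vargas.

Sofia Vargas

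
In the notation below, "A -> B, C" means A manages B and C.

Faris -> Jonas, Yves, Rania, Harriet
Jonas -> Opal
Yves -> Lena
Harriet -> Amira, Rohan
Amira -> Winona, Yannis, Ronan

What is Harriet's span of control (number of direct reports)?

Harriet directly manages Amira, Rohan. That is 2 direct reports.

2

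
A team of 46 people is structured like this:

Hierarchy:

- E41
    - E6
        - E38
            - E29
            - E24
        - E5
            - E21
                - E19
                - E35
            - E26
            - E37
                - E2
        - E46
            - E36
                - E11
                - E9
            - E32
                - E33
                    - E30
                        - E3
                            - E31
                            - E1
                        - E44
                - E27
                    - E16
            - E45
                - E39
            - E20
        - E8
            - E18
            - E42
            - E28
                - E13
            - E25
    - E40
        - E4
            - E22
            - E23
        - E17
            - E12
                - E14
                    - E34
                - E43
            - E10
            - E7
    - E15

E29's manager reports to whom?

E6

E29 reports to E38, and E38 reports to E6. So E29's skip-level manager is E6.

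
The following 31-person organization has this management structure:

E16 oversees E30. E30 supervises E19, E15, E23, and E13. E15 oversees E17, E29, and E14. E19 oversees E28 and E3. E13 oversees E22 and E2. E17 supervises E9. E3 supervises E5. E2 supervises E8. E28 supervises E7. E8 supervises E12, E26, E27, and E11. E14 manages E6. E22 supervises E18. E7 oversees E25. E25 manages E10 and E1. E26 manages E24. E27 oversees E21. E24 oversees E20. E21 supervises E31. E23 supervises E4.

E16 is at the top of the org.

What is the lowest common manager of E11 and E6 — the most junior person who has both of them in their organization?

E30

E11's chain of managers is E8, E2, E13, E30, E16. E6's chain of managers is E14, E15, E30, E16. The first manager that appears in both chains is E30.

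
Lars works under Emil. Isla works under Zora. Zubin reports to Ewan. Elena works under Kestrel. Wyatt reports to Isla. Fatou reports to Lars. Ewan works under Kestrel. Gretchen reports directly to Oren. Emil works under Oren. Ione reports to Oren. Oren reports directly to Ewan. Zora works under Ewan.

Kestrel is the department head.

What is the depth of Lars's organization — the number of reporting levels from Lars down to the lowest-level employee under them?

The longest chain under Lars runs Lars → Fatou, which is 1 level below Lars.

1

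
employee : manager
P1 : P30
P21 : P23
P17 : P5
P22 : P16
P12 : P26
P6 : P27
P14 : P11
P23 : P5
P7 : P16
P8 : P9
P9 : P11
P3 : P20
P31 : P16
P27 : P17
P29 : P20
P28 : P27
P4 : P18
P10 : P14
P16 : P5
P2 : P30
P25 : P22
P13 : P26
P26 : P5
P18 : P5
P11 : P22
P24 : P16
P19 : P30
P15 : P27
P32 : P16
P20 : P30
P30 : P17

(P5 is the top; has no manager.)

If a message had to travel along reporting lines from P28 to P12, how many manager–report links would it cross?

P28 is 3 levels below P5, and P12 is 2 levels below P5 (their lowest common manager). The shortest path runs up from P28 to P5 and back down to P12: 3 + 2 = 5 links.

5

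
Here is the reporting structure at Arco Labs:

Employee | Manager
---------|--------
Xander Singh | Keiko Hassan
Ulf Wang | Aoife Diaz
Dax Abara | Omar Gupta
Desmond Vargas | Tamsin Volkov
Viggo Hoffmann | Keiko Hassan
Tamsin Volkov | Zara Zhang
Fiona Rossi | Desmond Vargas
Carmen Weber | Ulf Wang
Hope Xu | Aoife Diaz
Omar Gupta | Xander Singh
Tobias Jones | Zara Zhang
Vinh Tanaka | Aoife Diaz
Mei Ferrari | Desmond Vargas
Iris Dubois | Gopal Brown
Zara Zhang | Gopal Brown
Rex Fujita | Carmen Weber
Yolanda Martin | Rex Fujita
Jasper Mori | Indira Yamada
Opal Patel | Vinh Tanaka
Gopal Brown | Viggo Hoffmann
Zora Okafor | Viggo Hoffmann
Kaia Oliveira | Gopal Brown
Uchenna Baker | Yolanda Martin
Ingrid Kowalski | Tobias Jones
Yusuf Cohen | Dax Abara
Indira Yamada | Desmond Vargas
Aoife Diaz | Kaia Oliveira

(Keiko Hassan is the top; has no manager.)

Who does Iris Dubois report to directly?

Iris Dubois reports directly to Gopal Brown.

Gopal Brown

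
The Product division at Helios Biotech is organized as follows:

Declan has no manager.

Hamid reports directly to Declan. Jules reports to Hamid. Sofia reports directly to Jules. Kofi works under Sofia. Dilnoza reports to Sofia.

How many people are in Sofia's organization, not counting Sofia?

2

Sofia directly manages Kofi, Dilnoza. Kofi has no reports. Dilnoza has no reports. So Sofia's organization is 2 direct reports plus everyone under them: 1 + 1 = 2.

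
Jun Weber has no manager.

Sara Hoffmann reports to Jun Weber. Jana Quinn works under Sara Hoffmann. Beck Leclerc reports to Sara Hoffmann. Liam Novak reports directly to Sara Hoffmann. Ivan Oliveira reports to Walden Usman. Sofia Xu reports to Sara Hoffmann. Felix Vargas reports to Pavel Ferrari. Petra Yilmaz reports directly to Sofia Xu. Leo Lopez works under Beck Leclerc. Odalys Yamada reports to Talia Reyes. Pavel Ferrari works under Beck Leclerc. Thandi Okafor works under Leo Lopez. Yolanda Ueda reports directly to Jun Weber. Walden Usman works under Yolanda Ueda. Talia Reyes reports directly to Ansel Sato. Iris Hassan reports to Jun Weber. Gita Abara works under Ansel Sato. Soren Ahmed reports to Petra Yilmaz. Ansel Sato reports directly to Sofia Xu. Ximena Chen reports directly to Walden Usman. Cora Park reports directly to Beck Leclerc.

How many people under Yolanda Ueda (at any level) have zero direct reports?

2

The people in Yolanda Ueda's organization with no one reporting to them are Ximena Chen, Ivan Oliveira. That is 2.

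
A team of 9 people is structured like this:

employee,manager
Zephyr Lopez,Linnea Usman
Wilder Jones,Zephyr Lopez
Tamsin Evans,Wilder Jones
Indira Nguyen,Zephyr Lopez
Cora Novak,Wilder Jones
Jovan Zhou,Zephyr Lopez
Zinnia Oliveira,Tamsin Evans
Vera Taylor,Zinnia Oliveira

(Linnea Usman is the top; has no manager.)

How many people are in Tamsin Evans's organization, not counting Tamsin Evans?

2

Tamsin Evans directly manages Zinnia Oliveira. Under Zinnia Oliveira: Vera Taylor (1). That's 2 in total.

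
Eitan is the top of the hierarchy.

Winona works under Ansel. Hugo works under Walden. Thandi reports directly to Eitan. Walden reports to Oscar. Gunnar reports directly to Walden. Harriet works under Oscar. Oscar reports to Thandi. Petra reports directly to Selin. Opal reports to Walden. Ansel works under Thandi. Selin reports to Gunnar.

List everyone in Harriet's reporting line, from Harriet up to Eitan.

Harriet reports to Oscar. Oscar reports to Thandi. Thandi reports to Eitan. Eitan is at the top.

Harriet -> Oscar -> Thandi -> Eitan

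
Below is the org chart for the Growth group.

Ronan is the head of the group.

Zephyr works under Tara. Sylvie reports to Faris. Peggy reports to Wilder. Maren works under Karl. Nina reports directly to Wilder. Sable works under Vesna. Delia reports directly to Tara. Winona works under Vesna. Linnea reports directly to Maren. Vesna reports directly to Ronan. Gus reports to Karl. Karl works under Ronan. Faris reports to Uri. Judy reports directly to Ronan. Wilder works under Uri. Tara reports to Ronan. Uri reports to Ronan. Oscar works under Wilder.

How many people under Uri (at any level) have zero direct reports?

The people in Uri's organization with no one reporting to them are Nina, Peggy, Oscar, Sylvie. That is 4.

4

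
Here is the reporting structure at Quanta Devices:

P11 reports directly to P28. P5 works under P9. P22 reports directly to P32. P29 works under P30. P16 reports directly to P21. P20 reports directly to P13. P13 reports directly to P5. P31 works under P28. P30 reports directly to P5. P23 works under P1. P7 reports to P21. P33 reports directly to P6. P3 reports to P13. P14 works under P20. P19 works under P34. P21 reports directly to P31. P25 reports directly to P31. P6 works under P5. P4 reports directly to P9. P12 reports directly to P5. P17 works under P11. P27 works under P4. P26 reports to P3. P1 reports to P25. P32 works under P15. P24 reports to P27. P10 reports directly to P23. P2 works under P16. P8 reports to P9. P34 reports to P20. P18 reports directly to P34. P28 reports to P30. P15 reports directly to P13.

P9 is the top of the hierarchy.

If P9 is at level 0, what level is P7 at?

Chain from P7 up to P9: P7 → P21 → P31 → P28 → P30 → P5 → P9. That is 6 steps up, so P7 is 6 levels below P9.

6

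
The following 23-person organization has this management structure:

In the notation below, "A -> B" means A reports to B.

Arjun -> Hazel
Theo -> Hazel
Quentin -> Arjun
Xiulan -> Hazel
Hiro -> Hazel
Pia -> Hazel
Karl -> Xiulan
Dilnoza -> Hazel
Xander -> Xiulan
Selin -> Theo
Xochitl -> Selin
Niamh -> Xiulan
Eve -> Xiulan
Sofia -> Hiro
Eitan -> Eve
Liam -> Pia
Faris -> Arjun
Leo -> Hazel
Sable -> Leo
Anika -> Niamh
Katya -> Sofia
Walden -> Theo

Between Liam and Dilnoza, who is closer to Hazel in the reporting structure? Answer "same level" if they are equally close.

Dilnoza

Liam is 2 levels below Hazel; Dilnoza is 1. Dilnoza is higher.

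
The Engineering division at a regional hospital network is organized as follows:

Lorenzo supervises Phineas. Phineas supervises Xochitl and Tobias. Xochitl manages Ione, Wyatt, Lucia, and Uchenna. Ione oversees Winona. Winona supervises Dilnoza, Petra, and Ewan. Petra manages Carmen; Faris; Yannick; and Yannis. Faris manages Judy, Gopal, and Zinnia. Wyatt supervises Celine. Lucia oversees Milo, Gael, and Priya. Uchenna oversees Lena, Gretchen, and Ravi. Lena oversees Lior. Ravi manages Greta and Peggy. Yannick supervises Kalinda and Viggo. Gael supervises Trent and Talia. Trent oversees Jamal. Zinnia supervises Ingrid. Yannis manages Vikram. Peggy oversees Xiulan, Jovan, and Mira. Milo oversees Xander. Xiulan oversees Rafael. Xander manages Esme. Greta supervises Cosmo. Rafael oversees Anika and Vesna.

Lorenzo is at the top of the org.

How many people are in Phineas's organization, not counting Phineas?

Phineas directly manages Xochitl, Tobias. Under Xochitl: Uchenna, Gretchen, Ravi, Greta, Cosmo, Peggy, Mira, Jovan, Xiulan, Rafael, Vesna, Anika, Lena, Lior, Lucia, Priya, Milo, Xander, Esme, Gael, Talia, Trent, Jamal, Wyatt, Celine, Ione, Winona, Ewan, Dilnoza, Petra, Carmen, Yannis, Vikram, Yannick, Viggo, Kalinda, Faris, Judy, Zinnia, Ingrid, Gopal (41). Tobias has no reports. So Phineas's organization is 2 direct reports plus everyone under them: 42 + 1 = 43.

43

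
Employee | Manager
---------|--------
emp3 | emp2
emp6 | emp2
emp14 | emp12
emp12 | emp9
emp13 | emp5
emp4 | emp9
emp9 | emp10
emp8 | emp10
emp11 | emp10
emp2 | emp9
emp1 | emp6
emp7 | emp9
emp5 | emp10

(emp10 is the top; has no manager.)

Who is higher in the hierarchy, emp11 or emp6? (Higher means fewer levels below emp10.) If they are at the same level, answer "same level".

emp11

emp11 is 1 level below emp10; emp6 is 3. emp11 is higher.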